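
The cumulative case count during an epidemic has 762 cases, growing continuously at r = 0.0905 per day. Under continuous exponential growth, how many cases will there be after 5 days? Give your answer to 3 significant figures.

≈ 1,200 cases

P(5) = 762 · e^(0.0905·5) = 762 · e^(0.4525)
= 762 · 1.57224 ≈ 1198.05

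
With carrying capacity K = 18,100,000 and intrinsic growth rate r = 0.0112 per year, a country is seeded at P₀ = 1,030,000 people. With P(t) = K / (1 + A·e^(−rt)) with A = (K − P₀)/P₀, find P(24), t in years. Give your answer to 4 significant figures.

≈ 1,324,000 people

A = (18100000 − 1030000)/1030000 = 16.57282
P(24) = 18100000 / (1 + 16.57282·e^(−0.0112·24)) = 18100000 / (1 + 16.57282·0.764296)
= 18100000 / 13.66654 ≈ 1324402.69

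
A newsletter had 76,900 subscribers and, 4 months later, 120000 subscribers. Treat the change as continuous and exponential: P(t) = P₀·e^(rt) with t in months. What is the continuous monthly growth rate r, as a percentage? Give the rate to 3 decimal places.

r ≈ 11.125% per month

120000 = 76900 · e^(r·4)
e^(4r) = 120000/76900 = 1.56047
r = ln(1.56047) / 4 = 0.44499 / 4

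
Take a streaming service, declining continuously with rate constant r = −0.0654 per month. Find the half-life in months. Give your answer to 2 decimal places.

half-life = ln(2) / |r| = 0.69315 / 0.0654

half-life ≈ 10.60 months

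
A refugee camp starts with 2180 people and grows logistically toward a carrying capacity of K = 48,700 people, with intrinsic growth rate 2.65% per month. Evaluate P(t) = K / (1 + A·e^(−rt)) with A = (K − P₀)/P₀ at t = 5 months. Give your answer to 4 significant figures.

≈ 2,473 people

A = (48700 − 2180)/2180 = 21.33945
P(5) = 48700 / (1 + 21.33945·e^(−0.0265·5)) = 48700 / (1 + 21.33945·0.875903)
= 48700 / 19.69129 ≈ 2473.18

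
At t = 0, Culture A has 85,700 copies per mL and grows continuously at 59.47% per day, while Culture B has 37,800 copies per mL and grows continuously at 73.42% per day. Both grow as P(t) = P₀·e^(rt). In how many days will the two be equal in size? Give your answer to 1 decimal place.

t ≈ 5.9 days

85700·e^(0.5947t) = 37800·e^(0.7342t)
85700/37800 = e^((0.7342 − 0.5947)t) → ln(2.2672) = 0.1395·t
t = 0.81854 / 0.1395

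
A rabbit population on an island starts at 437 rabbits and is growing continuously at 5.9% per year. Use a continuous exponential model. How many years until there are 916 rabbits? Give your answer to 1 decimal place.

916 = 437 · e^(0.059·t)
t = ln(916/437) / 0.059 = ln(2.09611) / 0.059 = 0.74008 / 0.059

t ≈ 12.5 years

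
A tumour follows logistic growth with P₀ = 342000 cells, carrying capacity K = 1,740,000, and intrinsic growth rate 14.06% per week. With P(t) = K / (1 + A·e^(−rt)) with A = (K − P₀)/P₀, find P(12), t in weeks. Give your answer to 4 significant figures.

A = (1740000 − 342000)/342000 = 4.08772
P(12) = 1740000 / (1 + 4.08772·e^(−0.1406·12)) = 1740000 / (1 + 4.08772·0.185037)
= 1740000 / 1.75638 ≈ 990674.61

≈ 990,700 cells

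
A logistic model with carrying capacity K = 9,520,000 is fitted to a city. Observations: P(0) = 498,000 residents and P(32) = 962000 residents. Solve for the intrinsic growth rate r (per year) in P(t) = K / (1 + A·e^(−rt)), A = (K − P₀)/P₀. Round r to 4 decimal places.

r ≈ 0.0222 per year

A = (9520000 − 498000)/498000 = 18.11647
962000 = 9520000/(1 + 18.11647·e^(−r·32)) → e^(−32r) = (9.89605 − 1)/18.11647 = 0.491048
r = −ln(0.491048)/32 = 0.71121/32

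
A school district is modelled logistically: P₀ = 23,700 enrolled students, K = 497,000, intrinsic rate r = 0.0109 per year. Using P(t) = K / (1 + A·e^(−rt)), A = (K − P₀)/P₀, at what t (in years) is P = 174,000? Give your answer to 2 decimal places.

A = (497000 − 23700)/23700 = 19.97046
174000 = 497000/(1 + 19.97046·e^(−0.0109t)) → 1 + 19.97046·e^(−0.0109t) = 2.85632
e^(−0.0109t) = 0.092953 → t = ln(10.75808)/0.0109 = 2.37566/0.0109

t ≈ 217.95 years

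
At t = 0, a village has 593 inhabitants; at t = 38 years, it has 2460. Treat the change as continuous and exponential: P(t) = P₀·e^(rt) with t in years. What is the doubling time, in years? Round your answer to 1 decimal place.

doubling time ≈ 18.5 years

r = ln(2460/593) / 38 = ln(4.1484) / 38 ≈ 0.03744 per year
doubling time = ln 2 / |r| = 0.69315 / 0.03744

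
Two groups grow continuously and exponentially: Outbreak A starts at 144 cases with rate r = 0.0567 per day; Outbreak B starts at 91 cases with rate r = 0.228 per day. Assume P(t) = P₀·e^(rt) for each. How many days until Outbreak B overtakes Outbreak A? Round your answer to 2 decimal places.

t ≈ 2.68 days

144·e^(0.0567t) = 91·e^(0.228t)
144/91 = e^((0.228 − 0.0567)t) → ln(1.58242) = 0.1713·t
t = 0.45895 / 0.1713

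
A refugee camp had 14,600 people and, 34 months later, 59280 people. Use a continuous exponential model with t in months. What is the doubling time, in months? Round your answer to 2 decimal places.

r = ln(59280/14600) / 34 = ln(4.06027) / 34 ≈ 0.041213 per month
doubling time = ln 2 / |r| = 0.69315 / 0.041213

doubling time ≈ 16.82 months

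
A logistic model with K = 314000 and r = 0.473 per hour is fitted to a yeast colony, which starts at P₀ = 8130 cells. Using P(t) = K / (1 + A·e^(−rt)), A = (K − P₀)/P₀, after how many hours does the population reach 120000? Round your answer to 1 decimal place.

A = (314000 − 8130)/8130 = 37.62239
120000 = 314000/(1 + 37.62239·e^(−0.473t)) → 1 + 37.62239·e^(−0.473t) = 2.61667
e^(−0.473t) = 0.042971 → t = ln(23.27158)/0.473 = 3.14723/0.473

t ≈ 6.7 hours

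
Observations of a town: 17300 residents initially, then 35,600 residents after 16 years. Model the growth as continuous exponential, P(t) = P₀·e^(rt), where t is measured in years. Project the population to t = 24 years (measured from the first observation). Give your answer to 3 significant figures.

r = ln(35600/17300) / 16 ≈ 0.045102 per year
P(24) = 17300 · e^(0.045102·24) = 17300 · 2.95193 ≈ 51068.36

≈ 51,100 residents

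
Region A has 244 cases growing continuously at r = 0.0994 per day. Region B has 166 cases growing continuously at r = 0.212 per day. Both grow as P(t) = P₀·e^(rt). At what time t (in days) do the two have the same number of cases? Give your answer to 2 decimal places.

244·e^(0.0994t) = 166·e^(0.212t)
244/166 = e^((0.212 − 0.0994)t) → ln(1.46988) = 0.1126·t
t = 0.38518 / 0.1126

t ≈ 3.42 days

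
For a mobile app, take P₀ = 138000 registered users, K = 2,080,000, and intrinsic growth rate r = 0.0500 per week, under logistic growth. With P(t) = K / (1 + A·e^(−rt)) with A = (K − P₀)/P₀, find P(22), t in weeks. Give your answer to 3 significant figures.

≈ 366,000 registered users

A = (2080000 − 138000)/138000 = 14.07246
P(22) = 2080000 / (1 + 14.07246·e^(−0.05·22)) = 2080000 / (1 + 14.07246·0.332871)
= 2080000 / 5.68432 ≈ 365919.12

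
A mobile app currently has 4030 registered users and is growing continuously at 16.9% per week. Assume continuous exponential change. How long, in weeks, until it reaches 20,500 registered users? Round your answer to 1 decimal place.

20500 = 4030 · e^(0.169·t)
t = ln(20500/4030) / 0.169 = ln(5.08685) / 0.169 = 1.62666 / 0.169

t ≈ 9.6 weeks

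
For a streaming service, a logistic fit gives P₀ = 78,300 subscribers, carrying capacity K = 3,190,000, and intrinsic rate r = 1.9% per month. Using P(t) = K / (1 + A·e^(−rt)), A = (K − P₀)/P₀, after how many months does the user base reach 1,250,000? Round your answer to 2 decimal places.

A = (3190000 − 78300)/78300 = 39.74074
1250000 = 3190000/(1 + 39.74074·e^(−0.019t)) → 1 + 39.74074·e^(−0.019t) = 2.552
e^(−0.019t) = 0.039053 → t = ln(25.60615)/0.019 = 3.24283/0.019

t ≈ 170.68 months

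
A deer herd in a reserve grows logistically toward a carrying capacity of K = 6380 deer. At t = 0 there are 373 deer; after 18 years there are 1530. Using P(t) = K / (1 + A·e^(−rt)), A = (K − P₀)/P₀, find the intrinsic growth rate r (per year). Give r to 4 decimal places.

r ≈ 0.0903 per year

A = (6380 − 373)/373 = 16.10456
1530 = 6380/(1 + 16.10456·e^(−r·18)) → e^(−18r) = (4.16993 − 1)/16.10456 = 0.196835
r = −ln(0.196835)/18 = 1.62539/18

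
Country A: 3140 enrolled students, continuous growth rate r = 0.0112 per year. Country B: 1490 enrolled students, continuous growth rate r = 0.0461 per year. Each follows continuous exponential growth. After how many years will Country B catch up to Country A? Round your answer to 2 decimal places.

3140·e^(0.0112t) = 1490·e^(0.0461t)
3140/1490 = e^((0.0461 − 0.0112)t) → ln(2.10738) = 0.0349·t
t = 0.74545 / 0.0349

t ≈ 21.36 years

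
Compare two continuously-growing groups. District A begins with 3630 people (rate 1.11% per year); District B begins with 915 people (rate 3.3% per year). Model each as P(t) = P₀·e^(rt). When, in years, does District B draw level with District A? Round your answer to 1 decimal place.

3630·e^(0.0111t) = 915·e^(0.033t)
3630/915 = e^((0.033 − 0.0111)t) → ln(3.96721) = 0.0219·t
t = 1.37806 / 0.0219

t ≈ 62.9 years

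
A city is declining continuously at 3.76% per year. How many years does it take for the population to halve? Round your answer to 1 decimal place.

half-life = ln(2) / |r| = 0.69315 / 0.0376

half-life ≈ 18.4 years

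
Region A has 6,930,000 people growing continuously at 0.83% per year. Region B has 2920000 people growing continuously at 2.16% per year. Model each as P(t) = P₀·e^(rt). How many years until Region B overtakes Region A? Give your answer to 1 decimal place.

6930000·e^(0.0083t) = 2920000·e^(0.0216t)
6930000/2920000 = e^((0.0216 − 0.0083)t) → ln(2.37329) = 0.0133·t
t = 0.86428 / 0.0133

t ≈ 65.0 years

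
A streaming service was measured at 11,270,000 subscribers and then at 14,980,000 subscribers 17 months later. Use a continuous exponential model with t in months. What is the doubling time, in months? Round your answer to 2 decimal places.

doubling time ≈ 41.41 months

r = ln(14980000/11270000) / 17 = ln(1.32919) / 17 ≈ 0.01674 per month
doubling time = ln 2 / |r| = 0.69315 / 0.01674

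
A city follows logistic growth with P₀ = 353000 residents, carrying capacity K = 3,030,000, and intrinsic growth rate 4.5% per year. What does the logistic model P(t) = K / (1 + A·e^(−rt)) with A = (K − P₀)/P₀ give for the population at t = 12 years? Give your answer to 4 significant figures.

≈ 559,100 residents

A = (3030000 − 353000)/353000 = 7.58357
P(12) = 3030000 / (1 + 7.58357·e^(−0.045·12)) = 3030000 / (1 + 7.58357·0.582748)
= 3030000 / 5.41931 ≈ 559111.58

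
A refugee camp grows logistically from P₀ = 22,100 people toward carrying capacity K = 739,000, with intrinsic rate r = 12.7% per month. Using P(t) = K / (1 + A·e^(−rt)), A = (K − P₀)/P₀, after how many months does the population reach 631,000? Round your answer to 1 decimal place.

A = (739000 − 22100)/22100 = 32.43891
631000 = 739000/(1 + 32.43891·e^(−0.127t)) → 1 + 32.43891·e^(−0.127t) = 1.17116
e^(−0.127t) = 0.005276 → t = ln(189.52736)/0.127 = 5.24453/0.127

t ≈ 41.3 months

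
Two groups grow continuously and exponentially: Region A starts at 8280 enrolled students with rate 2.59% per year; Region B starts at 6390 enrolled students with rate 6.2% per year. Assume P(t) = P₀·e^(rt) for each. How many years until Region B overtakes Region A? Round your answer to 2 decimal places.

8280·e^(0.0259t) = 6390·e^(0.062t)
8280/6390 = e^((0.062 − 0.0259)t) → ln(1.29577) = 0.0361·t
t = 0.25911 / 0.0361

t ≈ 7.18 years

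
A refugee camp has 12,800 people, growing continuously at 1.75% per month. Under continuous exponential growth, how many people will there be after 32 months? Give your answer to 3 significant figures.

≈ 22,400 people

P(32) = 12800 · e^(0.0175·32) = 12800 · e^(0.56)
= 12800 · 1.75067 ≈ 22408.61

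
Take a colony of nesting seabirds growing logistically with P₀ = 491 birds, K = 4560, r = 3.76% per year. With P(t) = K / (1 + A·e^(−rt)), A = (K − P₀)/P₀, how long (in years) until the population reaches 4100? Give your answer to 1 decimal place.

t ≈ 114.4 years

A = (4560 − 491)/491 = 8.28717
4100 = 4560/(1 + 8.28717·e^(−0.0376t)) → 1 + 8.28717·e^(−0.0376t) = 1.1122
e^(−0.0376t) = 0.013538 → t = ln(73.8639)/0.0376 = 4.30222/0.0376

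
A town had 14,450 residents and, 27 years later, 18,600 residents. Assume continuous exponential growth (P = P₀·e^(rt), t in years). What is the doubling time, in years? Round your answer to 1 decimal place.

doubling time ≈ 74.1 years

r = ln(18600/14450) / 27 = ln(1.2872) / 27 ≈ 0.009351 per year
doubling time = ln 2 / |r| = 0.69315 / 0.009351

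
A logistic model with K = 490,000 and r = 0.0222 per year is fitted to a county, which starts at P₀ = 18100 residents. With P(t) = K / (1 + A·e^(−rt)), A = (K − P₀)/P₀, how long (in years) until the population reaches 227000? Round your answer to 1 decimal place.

A = (490000 − 18100)/18100 = 26.07182
227000 = 490000/(1 + 26.07182·e^(−0.0222t)) → 1 + 26.07182·e^(−0.0222t) = 2.15859
e^(−0.0222t) = 0.044438 → t = ln(22.50306)/0.0222 = 3.11365/0.0222

t ≈ 140.3 years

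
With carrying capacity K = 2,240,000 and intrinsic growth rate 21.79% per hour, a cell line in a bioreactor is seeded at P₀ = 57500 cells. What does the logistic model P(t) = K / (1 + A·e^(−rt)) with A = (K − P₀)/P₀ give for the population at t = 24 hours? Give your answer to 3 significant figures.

A = (2240000 − 57500)/57500 = 37.95652
P(24) = 2240000 / (1 + 37.95652·e^(−0.2179·24)) = 2240000 / (1 + 37.95652·0.005356)
= 2240000 / 1.20328 ≈ 1861574.49

≈ 1,860,000 cells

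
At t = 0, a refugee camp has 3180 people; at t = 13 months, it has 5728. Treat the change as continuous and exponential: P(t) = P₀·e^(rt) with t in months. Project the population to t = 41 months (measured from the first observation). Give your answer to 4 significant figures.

r = ln(5728/3180) / 13 ≈ 0.045268 per month
P(41) = 3180 · e^(0.045268·41) = 3180 · 6.39804 ≈ 20345.77

≈ 20,350 people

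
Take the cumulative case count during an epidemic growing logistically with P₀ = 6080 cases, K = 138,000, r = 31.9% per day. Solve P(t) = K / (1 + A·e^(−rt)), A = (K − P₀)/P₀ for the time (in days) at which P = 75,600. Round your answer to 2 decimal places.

t ≈ 10.25 days

A = (138000 − 6080)/6080 = 21.69737
75600 = 138000/(1 + 21.69737·e^(−0.319t)) → 1 + 21.69737·e^(−0.319t) = 1.8254
e^(−0.319t) = 0.038041 → t = ln(26.2872)/0.319 = 3.26908/0.319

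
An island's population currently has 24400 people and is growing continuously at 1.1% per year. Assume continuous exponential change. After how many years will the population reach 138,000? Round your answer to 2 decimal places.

138000 = 24400 · e^(0.011·t)
t = ln(138000/24400) / 0.011 = ln(5.65574) / 0.011 = 1.73267 / 0.011

t ≈ 157.52 years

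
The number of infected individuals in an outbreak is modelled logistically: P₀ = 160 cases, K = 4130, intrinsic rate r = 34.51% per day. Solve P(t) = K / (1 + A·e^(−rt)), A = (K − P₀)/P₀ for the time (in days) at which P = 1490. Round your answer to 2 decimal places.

A = (4130 − 160)/160 = 24.8125
1490 = 4130/(1 + 24.8125·e^(−0.3451t)) → 1 + 24.8125·e^(−0.3451t) = 2.77181
e^(−0.3451t) = 0.071408 → t = ln(14.00402)/0.3451 = 2.63934/0.3451

t ≈ 7.65 days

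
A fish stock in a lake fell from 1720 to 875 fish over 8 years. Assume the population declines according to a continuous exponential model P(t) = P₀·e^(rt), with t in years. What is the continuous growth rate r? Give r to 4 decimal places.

r ≈ -0.0845 per year

875 = 1720 · e^(r·8)
e^(8r) = 875/1720 = 0.50872
r = ln(0.50872) / 8 = -0.67586 / 8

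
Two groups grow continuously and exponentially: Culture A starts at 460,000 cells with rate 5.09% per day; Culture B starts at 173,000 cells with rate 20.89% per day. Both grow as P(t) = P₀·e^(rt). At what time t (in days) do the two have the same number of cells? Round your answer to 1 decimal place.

460000·e^(0.0509t) = 173000·e^(0.2089t)
460000/173000 = e^((0.2089 − 0.0509)t) → ln(2.65896) = 0.158·t
t = 0.97793 / 0.158

t ≈ 6.2 days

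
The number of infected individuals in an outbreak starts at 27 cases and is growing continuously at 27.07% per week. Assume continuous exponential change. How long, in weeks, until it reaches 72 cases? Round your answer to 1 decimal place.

72 = 27 · e^(0.2707·t)
t = ln(72/27) / 0.2707 = ln(2.66667) / 0.2707 = 0.98083 / 0.2707

t ≈ 3.6 weeks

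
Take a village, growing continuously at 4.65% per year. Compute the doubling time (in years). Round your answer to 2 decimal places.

doubling time ≈ 14.91 years

doubling time = ln(2) / |r| = 0.69315 / 0.0465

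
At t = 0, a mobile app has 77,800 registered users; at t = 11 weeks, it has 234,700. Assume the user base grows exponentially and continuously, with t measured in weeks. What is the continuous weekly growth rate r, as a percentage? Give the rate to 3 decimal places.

r ≈ 10.038% per week

234700 = 77800 · e^(r·11)
e^(11r) = 234700/77800 = 3.01671
r = ln(3.01671) / 11 = 1.10417 / 11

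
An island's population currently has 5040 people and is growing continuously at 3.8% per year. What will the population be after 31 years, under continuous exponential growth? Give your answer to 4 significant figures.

P(31) = 5040 · e^(0.038·31) = 5040 · e^(1.178)
= 5040 · 3.24787 ≈ 16369.27

≈ 16,370 people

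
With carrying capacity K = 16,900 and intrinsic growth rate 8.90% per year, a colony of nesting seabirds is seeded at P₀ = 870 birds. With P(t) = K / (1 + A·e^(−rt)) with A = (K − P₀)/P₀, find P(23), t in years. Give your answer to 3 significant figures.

A = (16900 − 870)/870 = 18.42529
P(23) = 16900 / (1 + 18.42529·e^(−0.089·23)) = 16900 / (1 + 18.42529·0.129122)
= 16900 / 3.3791 ≈ 5001.33

≈ 5,000 birds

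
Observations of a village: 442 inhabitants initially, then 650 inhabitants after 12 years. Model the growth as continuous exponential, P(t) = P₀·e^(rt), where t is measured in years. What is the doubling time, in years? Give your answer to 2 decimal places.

doubling time ≈ 21.57 years

r = ln(650/442) / 12 = ln(1.47059) / 12 ≈ 0.032139 per year
doubling time = ln 2 / |r| = 0.69315 / 0.032139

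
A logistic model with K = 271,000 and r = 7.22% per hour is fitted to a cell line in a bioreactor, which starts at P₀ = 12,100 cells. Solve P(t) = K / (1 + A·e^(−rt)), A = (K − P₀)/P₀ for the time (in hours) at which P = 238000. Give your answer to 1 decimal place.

t ≈ 69.8 hours

A = (271000 − 12100)/12100 = 21.39669
238000 = 271000/(1 + 21.39669·e^(−0.0722t)) → 1 + 21.39669·e^(−0.0722t) = 1.13866
e^(−0.0722t) = 0.00648 → t = ln(154.31555)/0.0722 = 5.039/0.0722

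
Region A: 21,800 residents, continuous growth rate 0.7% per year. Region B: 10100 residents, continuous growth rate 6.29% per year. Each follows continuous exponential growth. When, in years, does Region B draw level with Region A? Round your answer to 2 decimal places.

21800·e^(0.007t) = 10100·e^(0.0629t)
21800/10100 = e^((0.0629 − 0.007)t) → ln(2.15842) = 0.0559·t
t = 0.76937 / 0.0559

t ≈ 13.76 years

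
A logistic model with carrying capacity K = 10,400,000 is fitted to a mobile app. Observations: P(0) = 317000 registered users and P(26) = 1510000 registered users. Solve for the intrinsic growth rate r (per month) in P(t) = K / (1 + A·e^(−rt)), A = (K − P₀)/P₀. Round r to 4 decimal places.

A = (10400000 − 317000)/317000 = 31.80757
1510000 = 10400000/(1 + 31.80757·e^(−r·26)) → e^(−26r) = (6.88742 − 1)/31.80757 = 0.185095
r = −ln(0.185095)/26 = 1.68689/26

r ≈ 0.0649 per month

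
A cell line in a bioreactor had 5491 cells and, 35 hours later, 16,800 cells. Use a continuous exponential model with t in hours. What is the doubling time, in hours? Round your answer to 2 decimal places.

r = ln(16800/5491) / 35 = ln(3.05955) / 35 ≈ 0.031951 per hour
doubling time = ln 2 / |r| = 0.69315 / 0.031951

doubling time ≈ 21.69 hours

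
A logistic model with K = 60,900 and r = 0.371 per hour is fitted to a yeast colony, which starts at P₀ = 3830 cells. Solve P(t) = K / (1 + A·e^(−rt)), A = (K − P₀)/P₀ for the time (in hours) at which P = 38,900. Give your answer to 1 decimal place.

t ≈ 8.8 hours

A = (60900 − 3830)/3830 = 14.90078
38900 = 60900/(1 + 14.90078·e^(−0.371t)) → 1 + 14.90078·e^(−0.371t) = 1.56555
e^(−0.371t) = 0.037955 → t = ln(26.34729)/0.371 = 3.27137/0.371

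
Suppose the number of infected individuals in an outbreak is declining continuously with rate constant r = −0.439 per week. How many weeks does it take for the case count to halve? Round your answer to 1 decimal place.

half-life = ln(2) / |r| = 0.69315 / 0.439

half-life ≈ 1.6 weeks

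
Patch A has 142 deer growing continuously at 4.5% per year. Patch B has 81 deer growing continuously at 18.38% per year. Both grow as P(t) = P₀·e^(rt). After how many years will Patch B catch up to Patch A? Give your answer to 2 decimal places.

142·e^(0.045t) = 81·e^(0.1838t)
142/81 = e^((0.1838 − 0.045)t) → ln(1.75309) = 0.1388·t
t = 0.56138 / 0.1388

t ≈ 4.04 years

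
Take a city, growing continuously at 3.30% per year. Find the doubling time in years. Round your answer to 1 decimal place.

doubling time = ln(2) / |r| = 0.69315 / 0.033

doubling time ≈ 21.0 years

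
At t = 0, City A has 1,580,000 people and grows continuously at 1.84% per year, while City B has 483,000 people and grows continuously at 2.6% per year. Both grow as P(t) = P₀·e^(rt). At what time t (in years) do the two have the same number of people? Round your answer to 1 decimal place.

t ≈ 155.9 years

1580000·e^(0.0184t) = 483000·e^(0.026t)
1580000/483000 = e^((0.026 − 0.0184)t) → ln(3.27122) = 0.0076·t
t = 1.18516 / 0.0076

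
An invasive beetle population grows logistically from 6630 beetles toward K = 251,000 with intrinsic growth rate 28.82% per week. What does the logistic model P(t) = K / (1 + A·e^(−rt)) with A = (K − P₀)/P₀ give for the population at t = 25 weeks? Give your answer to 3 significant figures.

≈ 244,000 beetles

A = (251000 − 6630)/6630 = 36.85822
P(25) = 251000 / (1 + 36.85822·e^(−0.2882·25)) = 251000 / (1 + 36.85822·0.000743)
= 251000 / 1.02738 ≈ 244310.63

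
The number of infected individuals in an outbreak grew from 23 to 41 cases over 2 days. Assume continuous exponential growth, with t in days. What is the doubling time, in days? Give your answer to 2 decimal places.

r = ln(41/23) / 2 = ln(1.78261) / 2 ≈ 0.289039 per day
doubling time = ln 2 / |r| = 0.69315 / 0.289039

doubling time ≈ 2.40 days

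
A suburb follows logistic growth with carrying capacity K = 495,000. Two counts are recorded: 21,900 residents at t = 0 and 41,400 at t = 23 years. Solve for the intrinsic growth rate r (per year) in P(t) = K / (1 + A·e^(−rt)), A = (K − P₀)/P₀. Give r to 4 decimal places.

r ≈ 0.0295 per year

A = (495000 − 21900)/21900 = 21.60274
41400 = 495000/(1 + 21.60274·e^(−r·23)) → e^(−23r) = (11.95652 − 1)/21.60274 = 0.507182
r = −ln(0.507182)/23 = 0.67889/23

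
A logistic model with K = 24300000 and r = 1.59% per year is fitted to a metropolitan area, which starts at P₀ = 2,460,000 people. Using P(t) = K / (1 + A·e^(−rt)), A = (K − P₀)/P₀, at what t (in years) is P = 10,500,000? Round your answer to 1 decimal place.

t ≈ 120.1 years

A = (24300000 − 2460000)/2460000 = 8.87805
10500000 = 24300000/(1 + 8.87805·e^(−0.0159t)) → 1 + 8.87805·e^(−0.0159t) = 2.31429
e^(−0.0159t) = 0.148038 → t = ln(6.75504)/0.0159 = 1.91029/0.0159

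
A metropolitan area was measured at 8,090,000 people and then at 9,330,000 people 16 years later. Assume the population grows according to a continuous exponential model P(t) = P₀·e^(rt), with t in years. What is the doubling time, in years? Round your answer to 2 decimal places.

doubling time ≈ 77.77 years

r = ln(9330000/8090000) / 16 = ln(1.15328) / 16 ≈ 0.008913 per year
doubling time = ln 2 / |r| = 0.69315 / 0.008913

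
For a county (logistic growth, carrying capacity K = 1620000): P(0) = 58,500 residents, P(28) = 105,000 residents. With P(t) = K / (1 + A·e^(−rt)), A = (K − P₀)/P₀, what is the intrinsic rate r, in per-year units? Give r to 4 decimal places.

A = (1620000 − 58500)/58500 = 26.69231
105000 = 1620000/(1 + 26.69231·e^(−r·28)) → e^(−28r) = (15.42857 − 1)/26.69231 = 0.540552
r = −ln(0.540552)/28 = 0.61517/28

r ≈ 0.0220 per year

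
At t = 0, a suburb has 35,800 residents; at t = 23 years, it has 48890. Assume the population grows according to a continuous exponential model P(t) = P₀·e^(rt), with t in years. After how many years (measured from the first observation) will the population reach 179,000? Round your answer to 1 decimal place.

t ≈ 118.8 years

r = ln(48890/35800) / 23 ≈ 0.013549 per year
t = ln(179000/35800) / r = 1.60944 / 0.013549 ≈ 118.787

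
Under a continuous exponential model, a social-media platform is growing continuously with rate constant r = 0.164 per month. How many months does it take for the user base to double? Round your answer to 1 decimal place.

doubling time = ln(2) / |r| = 0.69315 / 0.164

doubling time ≈ 4.2 months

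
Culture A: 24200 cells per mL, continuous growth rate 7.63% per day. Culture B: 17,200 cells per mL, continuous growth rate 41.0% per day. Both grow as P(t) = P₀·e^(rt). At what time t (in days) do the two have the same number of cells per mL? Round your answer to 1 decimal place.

24200·e^(0.0763t) = 17200·e^(0.41t)
24200/17200 = e^((0.41 − 0.0763)t) → ln(1.40698) = 0.3337·t
t = 0.34144 / 0.3337

t ≈ 1.0 days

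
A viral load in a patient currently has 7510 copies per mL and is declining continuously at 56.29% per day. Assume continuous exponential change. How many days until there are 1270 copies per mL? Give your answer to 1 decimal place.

1270 = 7510 · e^(-0.5629·t)
t = ln(1270/7510) / -0.5629 = ln(0.16911) / -0.5629 = -1.77722 / -0.5629

t ≈ 3.2 days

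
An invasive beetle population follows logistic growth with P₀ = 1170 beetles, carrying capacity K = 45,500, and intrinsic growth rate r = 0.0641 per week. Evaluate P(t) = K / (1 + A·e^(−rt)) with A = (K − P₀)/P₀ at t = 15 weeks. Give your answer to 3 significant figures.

≈ 2,940 beetles

A = (45500 − 1170)/1170 = 37.88889
P(15) = 45500 / (1 + 37.88889·e^(−0.0641·15)) = 45500 / (1 + 37.88889·0.382319)
= 45500 / 15.48564 ≈ 2938.21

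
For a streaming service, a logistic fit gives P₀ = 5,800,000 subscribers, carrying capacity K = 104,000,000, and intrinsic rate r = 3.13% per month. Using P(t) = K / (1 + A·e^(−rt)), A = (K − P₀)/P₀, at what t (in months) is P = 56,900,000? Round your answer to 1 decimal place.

t ≈ 96.4 months

A = (104000000 − 5800000)/5800000 = 16.93103
56900000 = 104000000/(1 + 16.93103·e^(−0.0313t)) → 1 + 16.93103·e^(−0.0313t) = 1.82777
e^(−0.0313t) = 0.048891 → t = ln(20.45384)/0.0313 = 3.01817/0.0313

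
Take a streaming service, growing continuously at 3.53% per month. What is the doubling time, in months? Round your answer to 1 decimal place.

doubling time = ln(2) / |r| = 0.69315 / 0.0353

doubling time ≈ 19.6 months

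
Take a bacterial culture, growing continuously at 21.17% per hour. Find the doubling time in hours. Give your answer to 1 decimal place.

doubling time ≈ 3.3 hours

doubling time = ln(2) / |r| = 0.69315 / 0.2117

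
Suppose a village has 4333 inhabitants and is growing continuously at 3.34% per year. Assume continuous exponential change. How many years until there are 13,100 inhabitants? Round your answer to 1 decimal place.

t ≈ 33.1 years

13100 = 4333 · e^(0.0334·t)
t = ln(13100/4333) / 0.0334 = ln(3.02331) / 0.0334 = 1.10635 / 0.0334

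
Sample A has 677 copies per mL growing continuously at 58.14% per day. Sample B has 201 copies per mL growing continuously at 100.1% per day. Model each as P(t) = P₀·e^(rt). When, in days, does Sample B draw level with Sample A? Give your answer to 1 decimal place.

t ≈ 2.9 days

677·e^(0.5814t) = 201·e^(1.001t)
677/201 = e^((1.001 − 0.5814)t) → ln(3.36816) = 0.4196·t
t = 1.21437 / 0.4196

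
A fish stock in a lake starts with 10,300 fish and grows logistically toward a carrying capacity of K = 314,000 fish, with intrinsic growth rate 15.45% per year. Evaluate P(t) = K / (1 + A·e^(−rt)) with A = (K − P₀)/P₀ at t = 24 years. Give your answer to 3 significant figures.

A = (314000 − 10300)/10300 = 29.48544
P(24) = 314000 / (1 + 29.48544·e^(−0.1545·24)) = 314000 / (1 + 29.48544·0.024527)
= 314000 / 1.72318 ≈ 182221.73

≈ 182,000 fish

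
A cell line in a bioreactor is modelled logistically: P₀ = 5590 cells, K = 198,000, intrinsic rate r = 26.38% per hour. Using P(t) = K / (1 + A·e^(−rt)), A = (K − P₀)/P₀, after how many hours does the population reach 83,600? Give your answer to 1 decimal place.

t ≈ 12.2 hours

A = (198000 − 5590)/5590 = 34.42039
83600 = 198000/(1 + 34.42039·e^(−0.2638t)) → 1 + 34.42039·e^(−0.2638t) = 2.36842
e^(−0.2638t) = 0.039756 → t = ln(25.15336)/0.2638 = 3.22499/0.2638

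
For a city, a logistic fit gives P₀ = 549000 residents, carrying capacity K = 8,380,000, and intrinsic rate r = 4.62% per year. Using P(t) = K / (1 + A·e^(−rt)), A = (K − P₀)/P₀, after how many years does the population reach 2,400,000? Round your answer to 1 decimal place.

t ≈ 37.8 years

A = (8380000 − 549000)/549000 = 14.26412
2400000 = 8380000/(1 + 14.26412·e^(−0.0462t)) → 1 + 14.26412·e^(−0.0462t) = 3.49167
e^(−0.0462t) = 0.174681 → t = ln(5.72473)/0.0462 = 1.7448/0.0462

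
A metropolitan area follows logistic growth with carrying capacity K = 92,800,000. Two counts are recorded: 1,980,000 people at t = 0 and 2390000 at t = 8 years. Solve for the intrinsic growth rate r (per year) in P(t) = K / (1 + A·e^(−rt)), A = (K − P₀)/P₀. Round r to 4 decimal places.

A = (92800000 − 1980000)/1980000 = 45.86869
2390000 = 92800000/(1 + 45.86869·e^(−r·8)) → e^(−8r) = (38.82845 − 1)/45.86869 = 0.824712
r = −ln(0.824712)/8 = 0.19272/8

r ≈ 0.0241 per year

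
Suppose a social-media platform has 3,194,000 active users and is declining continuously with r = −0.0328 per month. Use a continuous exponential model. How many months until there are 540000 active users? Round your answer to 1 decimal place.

t ≈ 54.2 months

540000 = 3194000 · e^(-0.0328·t)
t = ln(540000/3194000) / -0.0328 = ln(0.16907) / -0.0328 = -1.77746 / -0.0328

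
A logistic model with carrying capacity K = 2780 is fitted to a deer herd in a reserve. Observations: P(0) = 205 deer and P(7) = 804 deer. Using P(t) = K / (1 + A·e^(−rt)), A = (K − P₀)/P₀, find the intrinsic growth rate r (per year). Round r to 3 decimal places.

A = (2780 − 205)/205 = 12.56098
804 = 2780/(1 + 12.56098·e^(−r·7)) → e^(−7r) = (3.45771 − 1)/12.56098 = 0.195662
r = −ln(0.195662)/7 = 1.63136/7

r ≈ 0.233 per year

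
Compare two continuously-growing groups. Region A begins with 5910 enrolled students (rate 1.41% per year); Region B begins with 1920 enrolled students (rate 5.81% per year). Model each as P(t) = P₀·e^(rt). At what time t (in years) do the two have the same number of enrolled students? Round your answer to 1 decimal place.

5910·e^(0.0141t) = 1920·e^(0.0581t)
5910/1920 = e^((0.0581 − 0.0141)t) → ln(3.07812) = 0.044·t
t = 1.12432 / 0.044

t ≈ 25.6 years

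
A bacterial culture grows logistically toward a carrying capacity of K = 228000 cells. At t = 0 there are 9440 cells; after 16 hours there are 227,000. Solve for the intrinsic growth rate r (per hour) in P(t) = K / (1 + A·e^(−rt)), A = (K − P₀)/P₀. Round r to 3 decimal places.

r ≈ 0.535 per hour

A = (228000 − 9440)/9440 = 23.15254
227000 = 228000/(1 + 23.15254·e^(−r·16)) → e^(−16r) = (1.00441 − 1)/23.15254 = 0.00019
r = −ln(0.00019)/16 = 8.56705/16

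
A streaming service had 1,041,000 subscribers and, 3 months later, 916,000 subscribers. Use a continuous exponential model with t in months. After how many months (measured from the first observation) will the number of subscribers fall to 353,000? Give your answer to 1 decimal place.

t ≈ 25.4 months

r = ln(916000/1041000) / 3 ≈ -0.04264 per month
t = ln(353000/1041000) / r = -1.08147 / -0.04264 ≈ 25.363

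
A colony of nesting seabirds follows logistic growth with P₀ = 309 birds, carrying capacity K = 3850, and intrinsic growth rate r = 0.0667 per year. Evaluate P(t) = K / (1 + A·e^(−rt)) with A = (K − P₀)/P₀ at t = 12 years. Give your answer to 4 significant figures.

≈ 626.3 birds

A = (3850 − 309)/309 = 11.45955
P(12) = 3850 / (1 + 11.45955·e^(−0.0667·12)) = 3850 / (1 + 11.45955·0.449149)
= 3850 / 6.14705 ≈ 626.32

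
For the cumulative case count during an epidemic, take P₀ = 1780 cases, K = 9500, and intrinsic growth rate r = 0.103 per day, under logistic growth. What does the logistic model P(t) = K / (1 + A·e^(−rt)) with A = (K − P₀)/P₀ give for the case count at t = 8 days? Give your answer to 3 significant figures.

≈ 3,270 cases

A = (9500 − 1780)/1780 = 4.33708
P(8) = 9500 / (1 + 4.33708·e^(−0.103·8)) = 9500 / (1 + 4.33708·0.438673)
= 9500 / 2.90256 ≈ 3272.97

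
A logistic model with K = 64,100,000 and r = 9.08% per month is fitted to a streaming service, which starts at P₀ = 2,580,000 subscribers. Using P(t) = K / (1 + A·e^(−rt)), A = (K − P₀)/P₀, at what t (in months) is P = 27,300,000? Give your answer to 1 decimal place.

t ≈ 31.6 months

A = (64100000 − 2580000)/2580000 = 23.84496
27300000 = 64100000/(1 + 23.84496·e^(−0.0908t)) → 1 + 23.84496·e^(−0.0908t) = 2.34799
e^(−0.0908t) = 0.056531 → t = ln(17.68933)/0.0908 = 2.87296/0.0908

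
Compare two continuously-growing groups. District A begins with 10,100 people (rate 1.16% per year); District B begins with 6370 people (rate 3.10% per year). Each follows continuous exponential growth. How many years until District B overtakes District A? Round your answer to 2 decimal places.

10100·e^(0.0116t) = 6370·e^(0.031t)
10100/6370 = e^((0.031 − 0.0116)t) → ln(1.58556) = 0.0194·t
t = 0.46094 / 0.0194

t ≈ 23.76 years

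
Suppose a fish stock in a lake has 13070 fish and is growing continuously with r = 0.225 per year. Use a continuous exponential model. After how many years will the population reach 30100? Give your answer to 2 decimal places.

t ≈ 3.71 years

30100 = 13070 · e^(0.225·t)
t = ln(30100/13070) / 0.225 = ln(2.30298) / 0.225 = 0.83421 / 0.225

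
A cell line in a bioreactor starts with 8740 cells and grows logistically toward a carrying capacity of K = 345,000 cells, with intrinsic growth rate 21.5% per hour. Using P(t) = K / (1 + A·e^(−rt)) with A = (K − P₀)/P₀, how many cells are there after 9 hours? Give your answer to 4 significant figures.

≈ 52,620 cells

A = (345000 − 8740)/8740 = 38.47368
P(9) = 345000 / (1 + 38.47368·e^(−0.215·9)) = 345000 / (1 + 38.47368·0.144424)
= 345000 / 6.55653 ≈ 52619.27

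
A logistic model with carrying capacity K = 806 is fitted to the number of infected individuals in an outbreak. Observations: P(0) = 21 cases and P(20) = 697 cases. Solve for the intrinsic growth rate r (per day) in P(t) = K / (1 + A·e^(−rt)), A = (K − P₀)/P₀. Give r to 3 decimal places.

r ≈ 0.274 per day

A = (806 − 21)/21 = 37.38095
697 = 806/(1 + 37.38095·e^(−r·20)) → e^(−20r) = (1.15638 − 1)/37.38095 = 0.004184
r = −ln(0.004184)/20 = 5.4766/20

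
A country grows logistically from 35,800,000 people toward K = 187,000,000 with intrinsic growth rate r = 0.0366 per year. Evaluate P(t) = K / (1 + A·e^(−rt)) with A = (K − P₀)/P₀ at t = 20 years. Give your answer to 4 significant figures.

A = (187000000 − 35800000)/35800000 = 4.22346
P(20) = 187000000 / (1 + 4.22346·e^(−0.0366·20)) = 187000000 / (1 + 4.22346·0.480946)
= 187000000 / 3.03126 ≈ 61690547.89

≈ 61,690,000 people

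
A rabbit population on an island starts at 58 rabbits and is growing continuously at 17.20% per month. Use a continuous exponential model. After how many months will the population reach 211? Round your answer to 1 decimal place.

t ≈ 7.5 months

211 = 58 · e^(0.172·t)
t = ln(211/58) / 0.172 = ln(3.63793) / 0.172 = 1.29142 / 0.172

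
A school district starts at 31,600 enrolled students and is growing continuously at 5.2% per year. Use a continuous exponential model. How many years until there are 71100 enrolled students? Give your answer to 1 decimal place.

71100 = 31600 · e^(0.052·t)
t = ln(71100/31600) / 0.052 = ln(2.25) / 0.052 = 0.81093 / 0.052

t ≈ 15.6 years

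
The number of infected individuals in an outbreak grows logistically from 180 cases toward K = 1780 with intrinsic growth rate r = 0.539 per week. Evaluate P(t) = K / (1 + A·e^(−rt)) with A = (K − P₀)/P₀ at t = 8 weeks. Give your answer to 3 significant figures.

≈ 1,590 cases

A = (1780 − 180)/180 = 8.88889
P(8) = 1780 / (1 + 8.88889·e^(−0.539·8)) = 1780 / (1 + 8.88889·0.013407)
= 1780 / 1.11917 ≈ 1590.46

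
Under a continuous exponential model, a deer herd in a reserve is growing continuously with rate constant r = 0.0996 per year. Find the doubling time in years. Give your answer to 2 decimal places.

doubling time ≈ 6.96 years

doubling time = ln(2) / |r| = 0.69315 / 0.0996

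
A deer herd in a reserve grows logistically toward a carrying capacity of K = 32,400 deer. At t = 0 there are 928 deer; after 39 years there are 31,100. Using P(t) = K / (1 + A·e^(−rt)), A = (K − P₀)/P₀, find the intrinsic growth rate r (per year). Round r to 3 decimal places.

r ≈ 0.172 per year

A = (32400 − 928)/928 = 33.91379
31100 = 32400/(1 + 33.91379·e^(−r·39)) → e^(−39r) = (1.0418 − 1)/33.91379 = 0.001233
r = −ln(0.001233)/39 = 6.69867/39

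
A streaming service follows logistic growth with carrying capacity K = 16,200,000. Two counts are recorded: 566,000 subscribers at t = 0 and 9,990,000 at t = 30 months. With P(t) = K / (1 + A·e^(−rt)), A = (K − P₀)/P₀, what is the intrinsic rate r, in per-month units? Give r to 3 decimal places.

A = (16200000 − 566000)/566000 = 27.62191
9990000 = 16200000/(1 + 27.62191·e^(−r·30)) → e^(−30r) = (1.62162 − 1)/27.62191 = 0.022505
r = −ln(0.022505)/30 = 3.79403/30

r ≈ 0.126 per month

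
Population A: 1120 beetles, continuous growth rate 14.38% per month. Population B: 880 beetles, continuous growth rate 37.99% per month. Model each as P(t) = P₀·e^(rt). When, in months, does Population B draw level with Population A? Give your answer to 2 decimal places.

t ≈ 1.02 months

1120·e^(0.1438t) = 880·e^(0.3799t)
1120/880 = e^((0.3799 − 0.1438)t) → ln(1.27273) = 0.2361·t
t = 0.24116 / 0.2361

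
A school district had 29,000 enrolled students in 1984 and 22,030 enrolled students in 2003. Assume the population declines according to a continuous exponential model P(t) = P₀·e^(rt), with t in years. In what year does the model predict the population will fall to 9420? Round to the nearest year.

r = ln(22030/29000) / 19 = -0.27489/19 ≈ -0.014468 per year
t = ln(9420/29000) / r = -1.12446/-0.014468 ≈ 77.72 years after 1984

year 2062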